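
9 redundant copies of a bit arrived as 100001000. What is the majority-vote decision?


Ones: 2 out of 9
Threshold: 5

0 (2/9 voted 1)


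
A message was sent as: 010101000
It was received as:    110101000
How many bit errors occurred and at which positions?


XOR: 100000000

1 error(s) at position(s): 0


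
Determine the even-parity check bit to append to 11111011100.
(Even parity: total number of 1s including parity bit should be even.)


Number of 1s in data: 8
Parity bit: 0

0


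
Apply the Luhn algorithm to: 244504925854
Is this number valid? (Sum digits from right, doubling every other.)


Luhn sum = 50
50 mod 10 = 0

Valid (Luhn sum mod 10 = 0)


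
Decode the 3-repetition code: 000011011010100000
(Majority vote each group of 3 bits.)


Groups: 000, 011, 011, 010, 100, 000
Majority votes: 011000

011000


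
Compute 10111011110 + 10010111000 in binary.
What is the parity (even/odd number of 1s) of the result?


10111011110 = 1502
10010111000 = 1208
Sum = 2710 = 101010010110
1s count = 6

even parity (6 ones in 101010010110)


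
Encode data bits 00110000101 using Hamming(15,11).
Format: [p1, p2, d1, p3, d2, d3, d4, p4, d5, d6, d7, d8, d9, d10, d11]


Parity bits: p1=1, p2=1, p3=0, p4=0

110001100000101


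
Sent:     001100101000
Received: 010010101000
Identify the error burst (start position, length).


XOR: 011110000000

Burst at position 1, length 4


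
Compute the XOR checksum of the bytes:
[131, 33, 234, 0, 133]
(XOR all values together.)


XOR chain: 131 ^ 33 ^ 234 ^ 0 ^ 133 = 205

205


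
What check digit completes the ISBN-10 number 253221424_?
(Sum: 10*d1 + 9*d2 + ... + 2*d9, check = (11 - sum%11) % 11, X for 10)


Weighted sum: 150
150 mod 11 = 7

Check digit: 4


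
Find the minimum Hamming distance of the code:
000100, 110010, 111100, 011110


Comparing all pairs, minimum distance: 2
Can detect 1 errors, correct 0 errors

2


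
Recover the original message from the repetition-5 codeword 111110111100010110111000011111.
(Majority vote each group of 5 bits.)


Groups: 11111, 01111, 00010, 11011, 10000, 11111
Majority votes: 110101

110101


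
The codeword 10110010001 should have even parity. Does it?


Number of 1s: 5

No, parity error (5 ones)


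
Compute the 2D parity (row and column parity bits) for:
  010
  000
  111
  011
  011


Row parities: 10100
Column parities: 101

Row P: 10100, Col P: 101, Corner: 0


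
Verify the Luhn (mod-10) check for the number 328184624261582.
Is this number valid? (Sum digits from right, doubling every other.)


Luhn sum = 73
73 mod 10 = 3

Invalid (Luhn sum mod 10 = 3)


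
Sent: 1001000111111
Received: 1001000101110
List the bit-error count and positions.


XOR: 0000000010001

2 error(s) at position(s): 8, 12


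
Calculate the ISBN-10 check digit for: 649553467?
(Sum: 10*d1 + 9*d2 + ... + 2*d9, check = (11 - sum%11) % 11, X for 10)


Weighted sum: 296
296 mod 11 = 10

Check digit: 1


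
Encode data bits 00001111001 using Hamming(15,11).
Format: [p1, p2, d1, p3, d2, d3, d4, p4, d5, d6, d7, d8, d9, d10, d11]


Parity bits: p1=1, p2=1, p3=0, p4=1

110000011111001


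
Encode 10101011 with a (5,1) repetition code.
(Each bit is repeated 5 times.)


Each bit -> 5 copies

1111100000111110000011111000001111111111


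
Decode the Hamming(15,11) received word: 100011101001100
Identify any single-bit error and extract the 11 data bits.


Syndrome = 13: error at position 13

Data: 01111001000 (corrected bit 13)


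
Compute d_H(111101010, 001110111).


XOR: 110011101
Count of 1s: 6

6


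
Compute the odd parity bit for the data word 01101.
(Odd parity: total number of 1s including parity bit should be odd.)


Number of 1s in data: 3
Parity bit: 0

0


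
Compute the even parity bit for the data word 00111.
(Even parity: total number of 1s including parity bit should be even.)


Number of 1s in data: 3
Parity bit: 1

1


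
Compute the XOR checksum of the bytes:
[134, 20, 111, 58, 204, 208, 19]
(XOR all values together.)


XOR chain: 134 ^ 20 ^ 111 ^ 58 ^ 204 ^ 208 ^ 19 = 200

200


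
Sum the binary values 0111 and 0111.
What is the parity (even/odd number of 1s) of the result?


0111 = 7
0111 = 7
Sum = 14 = 1110
1s count = 3

odd parity (3 ones in 1110)


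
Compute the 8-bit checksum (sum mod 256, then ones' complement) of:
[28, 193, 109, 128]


Sum = 458 mod 256 = 202
Complement = 53

53


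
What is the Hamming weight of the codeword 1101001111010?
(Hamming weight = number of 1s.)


Counting 1s in 1101001111010

8


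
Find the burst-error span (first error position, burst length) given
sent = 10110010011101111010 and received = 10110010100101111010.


XOR: 00000000111000000000

Burst at position 8, length 3


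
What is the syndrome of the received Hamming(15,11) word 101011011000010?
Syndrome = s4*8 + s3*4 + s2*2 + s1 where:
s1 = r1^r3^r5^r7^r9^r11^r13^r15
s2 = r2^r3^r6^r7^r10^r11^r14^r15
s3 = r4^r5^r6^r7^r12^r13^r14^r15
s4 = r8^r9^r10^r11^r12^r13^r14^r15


s1=0, s2=1, s3=1, s4=1

Syndrome = 14 (error at position 14)


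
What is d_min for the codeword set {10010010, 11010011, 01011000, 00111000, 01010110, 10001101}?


Comparing all pairs, minimum distance: 2
Can detect 1 errors, correct 0 errors

2


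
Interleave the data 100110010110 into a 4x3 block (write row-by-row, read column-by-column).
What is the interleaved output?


Matrix:
  100
  110
  010
  110
Read columns: 110101110000

110101110000


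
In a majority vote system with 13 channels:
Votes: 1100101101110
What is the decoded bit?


Ones: 8 out of 13
Threshold: 7

1 (8/13 voted 1)


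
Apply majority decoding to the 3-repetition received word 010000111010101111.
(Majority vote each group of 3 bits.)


Groups: 010, 000, 111, 010, 101, 111
Majority votes: 001011

001011


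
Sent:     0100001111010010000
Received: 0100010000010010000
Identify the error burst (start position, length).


XOR: 0000011111000000000

Burst at position 5, length 5


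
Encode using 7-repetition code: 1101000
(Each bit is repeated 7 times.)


Each bit -> 7 copies

1111111111111100000001111111000000000000000000000


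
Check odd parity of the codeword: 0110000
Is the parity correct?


Number of 1s: 2

No, parity error (2 ones)


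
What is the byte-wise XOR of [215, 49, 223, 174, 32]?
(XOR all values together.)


XOR chain: 215 ^ 49 ^ 223 ^ 174 ^ 32 = 183

183


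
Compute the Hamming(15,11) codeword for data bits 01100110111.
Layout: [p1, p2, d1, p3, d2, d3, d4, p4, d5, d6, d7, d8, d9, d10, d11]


Parity bits: p1=0, p2=1, p3=1, p4=1

010111010110111


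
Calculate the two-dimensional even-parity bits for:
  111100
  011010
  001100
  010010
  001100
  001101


Row parities: 010001
Column parities: 111001

Row P: 010001, Col P: 111001, Corner: 0


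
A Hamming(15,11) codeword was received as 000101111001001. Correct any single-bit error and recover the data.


Syndrome = 7: error at position 7

Data: 00101001001 (corrected bit 7)


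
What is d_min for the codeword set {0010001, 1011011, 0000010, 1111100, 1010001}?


Comparing all pairs, minimum distance: 1
Can detect 0 errors, correct 0 errors

1


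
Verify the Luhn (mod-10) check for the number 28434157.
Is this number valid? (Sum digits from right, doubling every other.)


Luhn sum = 40
40 mod 10 = 0

Valid (Luhn sum mod 10 = 0)


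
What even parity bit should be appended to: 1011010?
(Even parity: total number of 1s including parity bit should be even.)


Number of 1s in data: 4
Parity bit: 0

0


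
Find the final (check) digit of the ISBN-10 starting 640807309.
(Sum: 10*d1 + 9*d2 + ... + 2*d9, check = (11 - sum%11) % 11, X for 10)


Weighted sum: 217
217 mod 11 = 8

Check digit: 3


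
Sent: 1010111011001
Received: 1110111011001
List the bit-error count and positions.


XOR: 0100000000000

1 error(s) at position(s): 1


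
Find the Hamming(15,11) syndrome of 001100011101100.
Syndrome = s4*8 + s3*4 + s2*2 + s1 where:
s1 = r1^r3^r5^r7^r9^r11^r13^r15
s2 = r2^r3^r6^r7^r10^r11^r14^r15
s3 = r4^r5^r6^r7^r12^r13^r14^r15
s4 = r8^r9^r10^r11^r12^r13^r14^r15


s1=1, s2=0, s3=1, s4=1

Syndrome = 13 (error at position 13)


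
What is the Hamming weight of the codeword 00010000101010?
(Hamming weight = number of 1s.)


Counting 1s in 00010000101010

4


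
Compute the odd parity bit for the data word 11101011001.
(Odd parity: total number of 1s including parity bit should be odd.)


Number of 1s in data: 7
Parity bit: 0

0


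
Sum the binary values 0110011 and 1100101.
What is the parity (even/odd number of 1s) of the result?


0110011 = 51
1100101 = 101
Sum = 152 = 10011000
1s count = 3

odd parity (3 ones in 10011000)


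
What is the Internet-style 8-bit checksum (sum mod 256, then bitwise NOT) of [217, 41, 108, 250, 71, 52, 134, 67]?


Sum = 940 mod 256 = 172
Complement = 83

83


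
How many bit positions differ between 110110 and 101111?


XOR: 011001
Count of 1s: 3

3


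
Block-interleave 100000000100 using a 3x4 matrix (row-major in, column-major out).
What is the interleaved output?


Matrix:
  1000
  0000
  0100
Read columns: 100001000000

100001000000


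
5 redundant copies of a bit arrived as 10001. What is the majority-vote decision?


Ones: 2 out of 5
Threshold: 3

0 (2/5 voted 1)


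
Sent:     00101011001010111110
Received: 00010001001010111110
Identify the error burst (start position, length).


XOR: 00111010000000000000

Burst at position 2, length 5


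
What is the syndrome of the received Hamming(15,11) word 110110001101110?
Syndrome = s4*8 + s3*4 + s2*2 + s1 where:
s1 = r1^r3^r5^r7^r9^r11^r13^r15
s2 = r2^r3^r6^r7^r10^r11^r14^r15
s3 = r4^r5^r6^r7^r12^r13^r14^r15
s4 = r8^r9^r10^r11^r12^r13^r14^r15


s1=0, s2=1, s3=1, s4=1

Syndrome = 14 (error at position 14)


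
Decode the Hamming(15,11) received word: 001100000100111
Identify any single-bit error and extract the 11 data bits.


Syndrome = 1: error at position 1

Data: 10000100111 (corrected bit 1)


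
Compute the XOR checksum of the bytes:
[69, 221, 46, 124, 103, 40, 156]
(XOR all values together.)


XOR chain: 69 ^ 221 ^ 46 ^ 124 ^ 103 ^ 40 ^ 156 = 25

25


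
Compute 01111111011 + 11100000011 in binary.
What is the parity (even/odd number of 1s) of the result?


01111111011 = 1019
11100000011 = 1795
Sum = 2814 = 101011111110
1s count = 9

odd parity (9 ones in 101011111110)


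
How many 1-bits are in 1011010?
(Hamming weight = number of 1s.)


Counting 1s in 1011010

4


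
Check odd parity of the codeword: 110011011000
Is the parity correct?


Number of 1s: 6

No, parity error (6 ones)


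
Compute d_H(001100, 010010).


XOR: 011110
Count of 1s: 4

4


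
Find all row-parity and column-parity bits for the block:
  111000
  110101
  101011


Row parities: 100
Column parities: 100110

Row P: 100, Col P: 100110, Corner: 1


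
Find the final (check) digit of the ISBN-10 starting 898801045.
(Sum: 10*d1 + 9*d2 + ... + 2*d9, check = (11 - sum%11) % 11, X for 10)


Weighted sum: 308
308 mod 11 = 0

Check digit: 0


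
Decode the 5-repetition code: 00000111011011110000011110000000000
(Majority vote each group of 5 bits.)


Groups: 00000, 11101, 10111, 10000, 01111, 00000, 00000
Majority votes: 0110100

0110100


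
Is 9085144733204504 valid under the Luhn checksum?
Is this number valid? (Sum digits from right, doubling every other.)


Luhn sum = 72
72 mod 10 = 2

Invalid (Luhn sum mod 10 = 2)


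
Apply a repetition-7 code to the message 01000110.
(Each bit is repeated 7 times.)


Each bit -> 7 copies

00000001111111000000000000000000000111111111111110000000


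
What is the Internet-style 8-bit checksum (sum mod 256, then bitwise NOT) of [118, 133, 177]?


Sum = 428 mod 256 = 172
Complement = 83

83


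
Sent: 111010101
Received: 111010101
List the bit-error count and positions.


XOR: 000000000

0 errors (received matches sent)


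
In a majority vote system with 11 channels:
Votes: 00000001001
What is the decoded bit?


Ones: 2 out of 11
Threshold: 6

0 (2/11 voted 1)


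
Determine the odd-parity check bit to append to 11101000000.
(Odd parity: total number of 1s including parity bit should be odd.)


Number of 1s in data: 4
Parity bit: 1

1


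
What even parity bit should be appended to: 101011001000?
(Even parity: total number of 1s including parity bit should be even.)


Number of 1s in data: 5
Parity bit: 1

1


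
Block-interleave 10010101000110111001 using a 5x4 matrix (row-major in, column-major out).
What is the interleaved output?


Matrix:
  1001
  0101
  0001
  1011
  1001
Read columns: 10011010000001011111

10011010000001011111


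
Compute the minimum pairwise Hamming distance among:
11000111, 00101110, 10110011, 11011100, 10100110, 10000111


Comparing all pairs, minimum distance: 1
Can detect 0 errors, correct 0 errors

1


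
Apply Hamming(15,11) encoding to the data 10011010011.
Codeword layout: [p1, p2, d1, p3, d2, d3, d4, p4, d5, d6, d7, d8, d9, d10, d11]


Parity bits: p1=1, p2=1, p3=1, p4=0

111100101010011


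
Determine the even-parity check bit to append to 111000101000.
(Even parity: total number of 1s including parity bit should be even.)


Number of 1s in data: 5
Parity bit: 1

1


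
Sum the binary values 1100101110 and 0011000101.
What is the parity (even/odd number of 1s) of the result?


1100101110 = 814
0011000101 = 197
Sum = 1011 = 1111110011
1s count = 8

even parity (8 ones in 1111110011)


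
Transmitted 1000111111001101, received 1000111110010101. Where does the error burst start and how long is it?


XOR: 0000000001011000

Burst at position 9, length 4


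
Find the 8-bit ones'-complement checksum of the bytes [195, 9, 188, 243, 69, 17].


Sum = 721 mod 256 = 209
Complement = 46

46


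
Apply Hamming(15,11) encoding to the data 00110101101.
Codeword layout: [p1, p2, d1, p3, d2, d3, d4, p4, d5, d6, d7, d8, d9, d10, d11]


Parity bits: p1=1, p2=0, p3=1, p4=0

100101100101101


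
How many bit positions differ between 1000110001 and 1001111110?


XOR: 0001001111
Count of 1s: 5

5


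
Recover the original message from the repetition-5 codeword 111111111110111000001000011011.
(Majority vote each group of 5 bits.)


Groups: 11111, 11111, 10111, 00000, 10000, 11011
Majority votes: 111001

111001


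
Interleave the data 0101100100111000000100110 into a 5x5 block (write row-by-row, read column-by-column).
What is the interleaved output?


Matrix:
  01011
  00100
  11100
  00001
  00110
Read columns: 0010010100011011000110010

0010010100011011000110010


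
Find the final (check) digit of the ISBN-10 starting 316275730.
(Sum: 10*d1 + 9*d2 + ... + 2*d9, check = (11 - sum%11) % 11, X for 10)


Weighted sum: 205
205 mod 11 = 7

Check digit: 4


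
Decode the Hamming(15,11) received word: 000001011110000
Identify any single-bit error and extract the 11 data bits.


Syndrome = 6: error at position 6

Data: 00001110000 (corrected bit 6)


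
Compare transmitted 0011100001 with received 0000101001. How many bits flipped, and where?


XOR: 0011001000

3 error(s) at position(s): 2, 3, 6


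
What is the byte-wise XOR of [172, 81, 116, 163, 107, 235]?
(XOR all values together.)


XOR chain: 172 ^ 81 ^ 116 ^ 163 ^ 107 ^ 235 = 170

170


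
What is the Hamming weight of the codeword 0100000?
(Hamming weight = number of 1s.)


Counting 1s in 0100000

1


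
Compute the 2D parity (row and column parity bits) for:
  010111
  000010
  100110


Row parities: 011
Column parities: 110011

Row P: 011, Col P: 110011, Corner: 0


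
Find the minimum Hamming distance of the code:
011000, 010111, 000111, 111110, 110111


Comparing all pairs, minimum distance: 1
Can detect 0 errors, correct 0 errors

1


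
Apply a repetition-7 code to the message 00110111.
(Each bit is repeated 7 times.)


Each bit -> 7 copies

00000000000000111111111111110000000111111111111111111111


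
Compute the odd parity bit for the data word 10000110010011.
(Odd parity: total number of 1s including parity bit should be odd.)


Number of 1s in data: 6
Parity bit: 1

1


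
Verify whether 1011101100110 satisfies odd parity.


Number of 1s: 8

No, parity error (8 ones)


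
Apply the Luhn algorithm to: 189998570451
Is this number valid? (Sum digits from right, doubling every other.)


Luhn sum = 59
59 mod 10 = 9

Invalid (Luhn sum mod 10 = 9)


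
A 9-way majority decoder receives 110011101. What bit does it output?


Ones: 6 out of 9
Threshold: 5

1 (6/9 voted 1)


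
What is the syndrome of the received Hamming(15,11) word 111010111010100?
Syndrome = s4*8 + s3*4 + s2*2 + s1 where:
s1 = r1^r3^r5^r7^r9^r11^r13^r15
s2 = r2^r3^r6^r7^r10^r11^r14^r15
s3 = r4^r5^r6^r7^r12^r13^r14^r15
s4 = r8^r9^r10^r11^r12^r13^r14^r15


s1=1, s2=0, s3=1, s4=0

Syndrome = 5 (error at position 5)


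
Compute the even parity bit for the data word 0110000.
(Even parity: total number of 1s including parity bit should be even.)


Number of 1s in data: 2
Parity bit: 0

0


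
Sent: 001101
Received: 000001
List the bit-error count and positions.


XOR: 001100

2 error(s) at position(s): 2, 3


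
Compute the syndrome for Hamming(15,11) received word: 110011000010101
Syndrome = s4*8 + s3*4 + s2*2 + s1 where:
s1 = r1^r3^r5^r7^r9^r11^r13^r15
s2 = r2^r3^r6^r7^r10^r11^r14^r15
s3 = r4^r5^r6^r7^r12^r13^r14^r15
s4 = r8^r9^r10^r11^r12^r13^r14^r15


s1=1, s2=0, s3=0, s4=1

Syndrome = 9 (error at position 9)


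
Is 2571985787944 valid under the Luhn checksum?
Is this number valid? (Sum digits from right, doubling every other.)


Luhn sum = 72
72 mod 10 = 2

Invalid (Luhn sum mod 10 = 2)


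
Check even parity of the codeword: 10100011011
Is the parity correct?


Number of 1s: 6

Yes, parity is correct (6 ones)


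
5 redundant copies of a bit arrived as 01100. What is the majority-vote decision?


Ones: 2 out of 5
Threshold: 3

0 (2/5 voted 1)


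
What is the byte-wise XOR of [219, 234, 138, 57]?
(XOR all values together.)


XOR chain: 219 ^ 234 ^ 138 ^ 57 = 130

130


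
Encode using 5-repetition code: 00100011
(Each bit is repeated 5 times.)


Each bit -> 5 copies

0000000000111110000000000000001111111111


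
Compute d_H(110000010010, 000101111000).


XOR: 110101101010
Count of 1s: 7

7


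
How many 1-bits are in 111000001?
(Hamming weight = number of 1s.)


Counting 1s in 111000001

4


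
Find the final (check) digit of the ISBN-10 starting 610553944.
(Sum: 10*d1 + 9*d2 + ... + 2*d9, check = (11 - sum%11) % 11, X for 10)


Weighted sum: 205
205 mod 11 = 7

Check digit: 4


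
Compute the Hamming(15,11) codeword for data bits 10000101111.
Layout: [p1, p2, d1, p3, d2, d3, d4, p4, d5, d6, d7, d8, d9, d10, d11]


Parity bits: p1=1, p2=0, p3=0, p4=1

101000010101111


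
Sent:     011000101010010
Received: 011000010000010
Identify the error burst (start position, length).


XOR: 000000111010000

Burst at position 6, length 5


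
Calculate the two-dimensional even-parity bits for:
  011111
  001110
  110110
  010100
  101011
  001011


Row parities: 110001
Column parities: 010011

Row P: 110001, Col P: 010011, Corner: 1


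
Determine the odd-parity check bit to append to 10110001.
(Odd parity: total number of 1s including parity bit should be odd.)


Number of 1s in data: 4
Parity bit: 1

1


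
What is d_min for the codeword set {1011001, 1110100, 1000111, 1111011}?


Comparing all pairs, minimum distance: 2
Can detect 1 errors, correct 0 errors

2


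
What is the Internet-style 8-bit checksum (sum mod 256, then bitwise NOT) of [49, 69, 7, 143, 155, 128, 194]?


Sum = 745 mod 256 = 233
Complement = 22

22


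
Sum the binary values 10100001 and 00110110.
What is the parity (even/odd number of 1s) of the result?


10100001 = 161
00110110 = 54
Sum = 215 = 11010111
1s count = 6

even parity (6 ones in 11010111)


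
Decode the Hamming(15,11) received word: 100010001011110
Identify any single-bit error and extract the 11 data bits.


Syndrome = 9: error at position 9

Data: 01000011110 (corrected bit 9)


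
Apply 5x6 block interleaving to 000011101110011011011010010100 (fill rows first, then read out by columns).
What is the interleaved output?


Matrix:
  000011
  101110
  011011
  011010
  010100
Read columns: 010000011101110010011111010100

010000011101110010011111010100


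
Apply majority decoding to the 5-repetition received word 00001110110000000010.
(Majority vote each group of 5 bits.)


Groups: 00001, 11011, 00000, 00010
Majority votes: 0100

0100


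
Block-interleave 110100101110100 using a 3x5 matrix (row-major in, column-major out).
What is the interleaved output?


Matrix:
  11010
  01011
  10100
Read columns: 101110001110010

101110001110010


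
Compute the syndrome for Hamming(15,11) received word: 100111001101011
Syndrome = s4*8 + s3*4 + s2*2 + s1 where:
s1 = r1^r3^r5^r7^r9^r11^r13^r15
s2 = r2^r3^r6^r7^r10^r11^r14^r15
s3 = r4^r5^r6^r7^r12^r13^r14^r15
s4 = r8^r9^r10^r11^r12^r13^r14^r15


s1=0, s2=0, s3=0, s4=1

Syndrome = 8 (error at position 8)


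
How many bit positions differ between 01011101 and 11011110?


XOR: 10000011
Count of 1s: 3

3


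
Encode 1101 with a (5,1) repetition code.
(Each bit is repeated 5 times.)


Each bit -> 5 copies

11111111110000011111


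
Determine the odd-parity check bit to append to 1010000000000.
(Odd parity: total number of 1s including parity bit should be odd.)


Number of 1s in data: 2
Parity bit: 1

1


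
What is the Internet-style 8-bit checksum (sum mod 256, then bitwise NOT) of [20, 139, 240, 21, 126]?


Sum = 546 mod 256 = 34
Complement = 221

221


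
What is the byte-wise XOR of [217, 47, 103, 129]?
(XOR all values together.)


XOR chain: 217 ^ 47 ^ 103 ^ 129 = 16

16


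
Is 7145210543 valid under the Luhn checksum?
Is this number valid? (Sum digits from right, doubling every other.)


Luhn sum = 40
40 mod 10 = 0

Valid (Luhn sum mod 10 = 0)


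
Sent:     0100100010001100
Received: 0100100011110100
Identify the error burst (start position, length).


XOR: 0000000001111000

Burst at position 9, length 4


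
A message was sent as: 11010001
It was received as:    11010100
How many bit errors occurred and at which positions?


XOR: 00000101

2 error(s) at position(s): 5, 7


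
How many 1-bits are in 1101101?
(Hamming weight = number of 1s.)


Counting 1s in 1101101

5


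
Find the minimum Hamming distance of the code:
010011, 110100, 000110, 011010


Comparing all pairs, minimum distance: 2
Can detect 1 errors, correct 0 errors

2


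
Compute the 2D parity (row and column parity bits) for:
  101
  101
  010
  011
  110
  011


Row parities: 001000
Column parities: 100

Row P: 001000, Col P: 100, Corner: 1


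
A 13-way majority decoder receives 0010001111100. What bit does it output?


Ones: 6 out of 13
Threshold: 7

0 (6/13 voted 1)


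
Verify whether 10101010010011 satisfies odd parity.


Number of 1s: 7

Yes, parity is correct (7 ones)


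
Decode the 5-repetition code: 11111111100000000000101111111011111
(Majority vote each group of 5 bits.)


Groups: 11111, 11110, 00000, 00000, 10111, 11110, 11111
Majority votes: 1100111

1100111


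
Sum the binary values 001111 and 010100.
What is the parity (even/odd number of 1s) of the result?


001111 = 15
010100 = 20
Sum = 35 = 100011
1s count = 3

odd parity (3 ones in 100011)


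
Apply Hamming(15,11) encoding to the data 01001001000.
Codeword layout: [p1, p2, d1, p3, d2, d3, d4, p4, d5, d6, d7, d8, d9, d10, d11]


Parity bits: p1=0, p2=0, p3=0, p4=0

000010001001000


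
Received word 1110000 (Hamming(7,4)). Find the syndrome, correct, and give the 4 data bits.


Syndrome = 0: no error detected

Data: 1000 (no errors)


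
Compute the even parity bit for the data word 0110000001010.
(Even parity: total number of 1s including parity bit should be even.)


Number of 1s in data: 4
Parity bit: 0

0


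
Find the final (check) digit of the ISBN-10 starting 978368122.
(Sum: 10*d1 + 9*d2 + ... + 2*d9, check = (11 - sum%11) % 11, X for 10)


Weighted sum: 328
328 mod 11 = 9

Check digit: 2


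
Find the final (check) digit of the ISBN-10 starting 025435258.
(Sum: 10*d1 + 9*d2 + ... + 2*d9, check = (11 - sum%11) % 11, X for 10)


Weighted sum: 168
168 mod 11 = 3

Check digit: 8


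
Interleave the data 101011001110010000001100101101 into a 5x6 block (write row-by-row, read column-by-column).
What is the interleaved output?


Matrix:
  101011
  001110
  010000
  001100
  101101
Read columns: 100010010011011010111100010001

100010010011011010111100010001


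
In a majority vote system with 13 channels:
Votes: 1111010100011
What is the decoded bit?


Ones: 8 out of 13
Threshold: 7

1 (8/13 voted 1)


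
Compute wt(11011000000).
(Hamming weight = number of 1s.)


Counting 1s in 11011000000

4


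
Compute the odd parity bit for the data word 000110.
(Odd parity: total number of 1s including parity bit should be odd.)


Number of 1s in data: 2
Parity bit: 1

1


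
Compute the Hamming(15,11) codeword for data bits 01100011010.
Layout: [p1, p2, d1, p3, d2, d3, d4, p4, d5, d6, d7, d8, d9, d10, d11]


Parity bits: p1=0, p2=1, p3=0, p4=1

010011010011010


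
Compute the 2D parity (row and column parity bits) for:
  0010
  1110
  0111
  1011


Row parities: 1111
Column parities: 0000

Row P: 1111, Col P: 0000, Corner: 0


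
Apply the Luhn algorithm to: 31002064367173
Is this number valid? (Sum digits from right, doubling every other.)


Luhn sum = 44
44 mod 10 = 4

Invalid (Luhn sum mod 10 = 4)


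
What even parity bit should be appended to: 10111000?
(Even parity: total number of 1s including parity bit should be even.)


Number of 1s in data: 4
Parity bit: 0

0


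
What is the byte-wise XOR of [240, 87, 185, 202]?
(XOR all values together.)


XOR chain: 240 ^ 87 ^ 185 ^ 202 = 212

212


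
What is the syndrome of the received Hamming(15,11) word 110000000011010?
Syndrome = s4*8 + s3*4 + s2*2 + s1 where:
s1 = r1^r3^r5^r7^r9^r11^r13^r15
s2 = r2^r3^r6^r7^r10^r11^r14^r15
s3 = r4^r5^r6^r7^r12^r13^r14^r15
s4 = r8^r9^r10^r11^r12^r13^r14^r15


s1=0, s2=1, s3=0, s4=1

Syndrome = 10 (error at position 10)


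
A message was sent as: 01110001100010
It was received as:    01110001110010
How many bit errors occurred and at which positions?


XOR: 00000000010000

1 error(s) at position(s): 9


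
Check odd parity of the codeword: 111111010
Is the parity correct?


Number of 1s: 7

Yes, parity is correct (7 ones)


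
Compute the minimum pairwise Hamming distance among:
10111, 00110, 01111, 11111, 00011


Comparing all pairs, minimum distance: 1
Can detect 0 errors, correct 0 errors

1


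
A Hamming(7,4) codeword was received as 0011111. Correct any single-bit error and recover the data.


Syndrome = 3: error at position 3

Data: 0111 (corrected bit 3)


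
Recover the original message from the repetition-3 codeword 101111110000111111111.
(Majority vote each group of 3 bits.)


Groups: 101, 111, 110, 000, 111, 111, 111
Majority votes: 1110111

1110111


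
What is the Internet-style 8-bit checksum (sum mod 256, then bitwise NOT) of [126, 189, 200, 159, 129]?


Sum = 803 mod 256 = 35
Complement = 220

220


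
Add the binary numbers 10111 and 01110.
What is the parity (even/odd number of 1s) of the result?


10111 = 23
01110 = 14
Sum = 37 = 100101
1s count = 3

odd parity (3 ones in 100101)


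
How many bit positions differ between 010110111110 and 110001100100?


XOR: 100111011010
Count of 1s: 7

7


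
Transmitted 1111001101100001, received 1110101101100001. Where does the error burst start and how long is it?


XOR: 0001100000000000

Burst at position 3, length 2


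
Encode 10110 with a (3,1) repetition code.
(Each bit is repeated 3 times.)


Each bit -> 3 copies

111000111111000


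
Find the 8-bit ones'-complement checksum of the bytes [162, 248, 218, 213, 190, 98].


Sum = 1129 mod 256 = 105
Complement = 150

150


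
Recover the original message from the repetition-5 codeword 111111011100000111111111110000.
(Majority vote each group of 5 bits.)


Groups: 11111, 10111, 00000, 11111, 11111, 10000
Majority votes: 110110

110110


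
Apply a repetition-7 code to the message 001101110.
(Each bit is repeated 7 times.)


Each bit -> 7 copies

000000000000001111111111111100000001111111111111111111110000000


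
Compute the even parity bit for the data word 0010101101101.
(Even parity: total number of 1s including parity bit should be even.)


Number of 1s in data: 7
Parity bit: 1

1


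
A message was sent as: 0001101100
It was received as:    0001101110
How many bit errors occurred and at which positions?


XOR: 0000000010

1 error(s) at position(s): 8


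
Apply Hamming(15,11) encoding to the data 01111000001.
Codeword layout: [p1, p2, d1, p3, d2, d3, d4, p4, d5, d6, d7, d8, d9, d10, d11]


Parity bits: p1=0, p2=1, p3=0, p4=0

010011101000001


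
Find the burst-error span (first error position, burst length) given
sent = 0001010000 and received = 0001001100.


XOR: 0000011100

Burst at position 5, length 3


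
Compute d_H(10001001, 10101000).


XOR: 00100001
Count of 1s: 2

2


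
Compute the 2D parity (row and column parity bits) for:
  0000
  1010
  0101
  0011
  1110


Row parities: 00001
Column parities: 0010

Row P: 00001, Col P: 0010, Corner: 1


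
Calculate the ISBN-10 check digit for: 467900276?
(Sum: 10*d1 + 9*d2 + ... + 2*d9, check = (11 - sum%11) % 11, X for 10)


Weighted sum: 254
254 mod 11 = 1

Check digit: X


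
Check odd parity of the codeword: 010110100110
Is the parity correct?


Number of 1s: 6

No, parity error (6 ones)


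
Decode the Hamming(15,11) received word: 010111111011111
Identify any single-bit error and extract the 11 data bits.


Syndrome = 8: error at position 8

Data: 01111011111 (corrected bit 8)


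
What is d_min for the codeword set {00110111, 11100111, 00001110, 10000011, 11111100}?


Comparing all pairs, minimum distance: 3
Can detect 2 errors, correct 1 errors

3


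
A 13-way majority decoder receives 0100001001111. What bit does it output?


Ones: 6 out of 13
Threshold: 7

0 (6/13 voted 1)


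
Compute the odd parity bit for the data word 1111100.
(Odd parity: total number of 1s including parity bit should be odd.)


Number of 1s in data: 5
Parity bit: 0

0


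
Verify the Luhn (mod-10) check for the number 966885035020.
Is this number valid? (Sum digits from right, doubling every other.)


Luhn sum = 46
46 mod 10 = 6

Invalid (Luhn sum mod 10 = 6)


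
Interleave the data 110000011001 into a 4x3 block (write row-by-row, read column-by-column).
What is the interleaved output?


Matrix:
  110
  000
  011
  001
Read columns: 100010100011

100010100011


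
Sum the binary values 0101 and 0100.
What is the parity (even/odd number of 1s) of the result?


0101 = 5
0100 = 4
Sum = 9 = 1001
1s count = 2

even parity (2 ones in 1001)


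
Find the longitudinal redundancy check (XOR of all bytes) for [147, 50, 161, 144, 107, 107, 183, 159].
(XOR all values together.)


XOR chain: 147 ^ 50 ^ 161 ^ 144 ^ 107 ^ 107 ^ 183 ^ 159 = 184

184


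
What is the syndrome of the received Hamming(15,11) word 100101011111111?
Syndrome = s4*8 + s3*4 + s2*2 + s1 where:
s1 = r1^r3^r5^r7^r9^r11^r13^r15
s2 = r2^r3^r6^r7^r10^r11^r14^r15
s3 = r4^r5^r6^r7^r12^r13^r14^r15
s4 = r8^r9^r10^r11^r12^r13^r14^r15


s1=1, s2=1, s3=0, s4=0

Syndrome = 3 (error at position 3)


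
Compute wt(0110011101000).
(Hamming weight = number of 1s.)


Counting 1s in 0110011101000

6


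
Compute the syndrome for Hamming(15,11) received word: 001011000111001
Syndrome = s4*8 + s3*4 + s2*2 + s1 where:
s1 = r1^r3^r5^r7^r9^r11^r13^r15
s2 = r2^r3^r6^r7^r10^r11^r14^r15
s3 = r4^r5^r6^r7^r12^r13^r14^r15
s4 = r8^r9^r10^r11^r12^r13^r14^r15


s1=0, s2=1, s3=0, s4=0

Syndrome = 2 (error at position 2)


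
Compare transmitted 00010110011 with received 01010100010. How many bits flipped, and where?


XOR: 01000010001

3 error(s) at position(s): 1, 6, 10


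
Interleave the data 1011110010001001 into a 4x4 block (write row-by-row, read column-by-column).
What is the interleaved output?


Matrix:
  1011
  1100
  1000
  1001
Read columns: 1111010010001001

1111010010001001


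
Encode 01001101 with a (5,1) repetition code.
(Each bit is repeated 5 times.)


Each bit -> 5 copies

0000011111000000000011111111110000011111


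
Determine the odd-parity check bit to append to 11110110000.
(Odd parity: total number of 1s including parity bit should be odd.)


Number of 1s in data: 6
Parity bit: 1

1


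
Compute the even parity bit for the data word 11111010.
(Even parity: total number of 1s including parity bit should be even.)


Number of 1s in data: 6
Parity bit: 0

0


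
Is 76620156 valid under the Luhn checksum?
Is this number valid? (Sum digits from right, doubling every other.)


Luhn sum = 24
24 mod 10 = 4

Invalid (Luhn sum mod 10 = 4)


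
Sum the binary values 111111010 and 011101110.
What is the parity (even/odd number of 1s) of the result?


111111010 = 506
011101110 = 238
Sum = 744 = 1011101000
1s count = 5

odd parity (5 ones in 1011101000)


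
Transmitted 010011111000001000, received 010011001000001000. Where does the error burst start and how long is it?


XOR: 000000110000000000

Burst at position 6, length 2


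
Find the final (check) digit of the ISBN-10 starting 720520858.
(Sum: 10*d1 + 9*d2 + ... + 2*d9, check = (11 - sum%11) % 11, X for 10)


Weighted sum: 198
198 mod 11 = 0

Check digit: 0


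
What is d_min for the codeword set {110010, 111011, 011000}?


Comparing all pairs, minimum distance: 2
Can detect 1 errors, correct 0 errors

2


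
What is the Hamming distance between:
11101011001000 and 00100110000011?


XOR: 11001101001011
Count of 1s: 8

8


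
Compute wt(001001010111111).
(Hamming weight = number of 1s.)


Counting 1s in 001001010111111

9


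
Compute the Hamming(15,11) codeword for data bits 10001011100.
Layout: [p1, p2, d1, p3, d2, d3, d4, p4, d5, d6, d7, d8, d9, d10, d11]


Parity bits: p1=0, p2=0, p3=0, p4=0

001000001011100


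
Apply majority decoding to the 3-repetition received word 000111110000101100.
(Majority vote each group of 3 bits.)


Groups: 000, 111, 110, 000, 101, 100
Majority votes: 011010

011010


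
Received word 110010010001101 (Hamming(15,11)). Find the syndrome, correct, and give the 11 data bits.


Syndrome = 0: no error detected

Data: 01000001101 (no errors)


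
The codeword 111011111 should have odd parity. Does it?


Number of 1s: 8

No, parity error (8 ones)


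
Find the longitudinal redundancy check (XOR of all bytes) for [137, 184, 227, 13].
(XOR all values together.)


XOR chain: 137 ^ 184 ^ 227 ^ 13 = 223

223


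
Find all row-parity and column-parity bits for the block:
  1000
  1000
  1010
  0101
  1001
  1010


Row parities: 110000
Column parities: 1100

Row P: 110000, Col P: 1100, Corner: 0


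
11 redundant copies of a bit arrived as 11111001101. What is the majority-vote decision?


Ones: 8 out of 11
Threshold: 6

1 (8/11 voted 1)


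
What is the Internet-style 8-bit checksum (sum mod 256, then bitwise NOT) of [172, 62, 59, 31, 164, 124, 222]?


Sum = 834 mod 256 = 66
Complement = 189

189


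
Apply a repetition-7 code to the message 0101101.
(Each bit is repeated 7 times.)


Each bit -> 7 copies

0000000111111100000001111111111111100000001111111


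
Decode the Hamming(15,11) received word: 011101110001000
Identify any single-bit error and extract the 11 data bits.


Syndrome = 0: no error detected

Data: 10110001000 (no errors)


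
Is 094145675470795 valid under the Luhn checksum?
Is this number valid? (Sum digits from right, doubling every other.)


Luhn sum = 72
72 mod 10 = 2

Invalid (Luhn sum mod 10 = 2)


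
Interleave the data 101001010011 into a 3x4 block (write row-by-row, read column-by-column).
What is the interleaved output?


Matrix:
  1010
  0101
  0011
Read columns: 100010101011

100010101011


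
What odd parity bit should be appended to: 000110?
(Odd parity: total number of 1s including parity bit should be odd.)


Number of 1s in data: 2
Parity bit: 1

1


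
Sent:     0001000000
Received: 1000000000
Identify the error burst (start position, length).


XOR: 1001000000

Burst at position 0, length 4


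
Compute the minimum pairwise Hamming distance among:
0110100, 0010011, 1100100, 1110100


Comparing all pairs, minimum distance: 1
Can detect 0 errors, correct 0 errors

1


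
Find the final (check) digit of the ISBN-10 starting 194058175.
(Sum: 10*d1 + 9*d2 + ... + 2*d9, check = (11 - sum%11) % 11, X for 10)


Weighted sum: 228
228 mod 11 = 8

Check digit: 3


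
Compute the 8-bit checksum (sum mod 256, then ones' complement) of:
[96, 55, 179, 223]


Sum = 553 mod 256 = 41
Complement = 214

214


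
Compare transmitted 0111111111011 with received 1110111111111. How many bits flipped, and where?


XOR: 1001000000100

3 error(s) at position(s): 0, 3, 10


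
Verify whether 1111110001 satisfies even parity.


Number of 1s: 7

No, parity error (7 ones)


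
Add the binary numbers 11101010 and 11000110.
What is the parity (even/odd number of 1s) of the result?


11101010 = 234
11000110 = 198
Sum = 432 = 110110000
1s count = 4

even parity (4 ones in 110110000)


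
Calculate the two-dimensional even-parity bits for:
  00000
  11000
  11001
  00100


Row parities: 0011
Column parities: 00101

Row P: 0011, Col P: 00101, Corner: 0


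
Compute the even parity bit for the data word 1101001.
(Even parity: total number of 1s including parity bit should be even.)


Number of 1s in data: 4
Parity bit: 0

0


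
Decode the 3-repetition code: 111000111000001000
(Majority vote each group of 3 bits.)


Groups: 111, 000, 111, 000, 001, 000
Majority votes: 101000

101000


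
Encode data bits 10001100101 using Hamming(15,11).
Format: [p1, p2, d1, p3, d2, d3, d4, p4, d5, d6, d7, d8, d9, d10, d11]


Parity bits: p1=0, p2=1, p3=0, p4=0

011000001100101


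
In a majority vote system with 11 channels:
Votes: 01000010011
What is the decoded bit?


Ones: 4 out of 11
Threshold: 6

0 (4/11 voted 1)


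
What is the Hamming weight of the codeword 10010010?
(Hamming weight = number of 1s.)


Counting 1s in 10010010

3


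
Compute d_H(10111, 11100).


XOR: 01011
Count of 1s: 3

3


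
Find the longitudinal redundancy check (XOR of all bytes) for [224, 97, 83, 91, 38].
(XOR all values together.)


XOR chain: 224 ^ 97 ^ 83 ^ 91 ^ 38 = 175

175


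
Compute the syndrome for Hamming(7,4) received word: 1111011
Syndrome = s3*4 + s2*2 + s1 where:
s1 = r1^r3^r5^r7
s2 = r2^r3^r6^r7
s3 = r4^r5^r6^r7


s1=1, s2=0, s3=1

Syndrome = 5 (error at position 5)


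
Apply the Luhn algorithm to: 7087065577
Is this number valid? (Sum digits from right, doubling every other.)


Luhn sum = 43
43 mod 10 = 3

Invalid (Luhn sum mod 10 = 3)
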